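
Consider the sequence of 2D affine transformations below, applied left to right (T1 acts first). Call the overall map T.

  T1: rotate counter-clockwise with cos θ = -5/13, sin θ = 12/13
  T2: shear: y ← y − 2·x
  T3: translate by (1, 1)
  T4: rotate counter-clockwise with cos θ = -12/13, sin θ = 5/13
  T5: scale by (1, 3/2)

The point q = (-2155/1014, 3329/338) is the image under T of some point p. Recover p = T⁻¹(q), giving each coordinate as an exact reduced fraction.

T1 = [-5/13 -12/13 0; 12/13 -5/13 0; 0 0 1]
T2·T1 = [-5/13 -12/13 0; 22/13 19/13 0; 0 0 1]
T3·…·T1 = [-5/13 -12/13 1; 22/13 19/13 1; 0 0 1]
T4·…·T1 = [-50/169 49/169 -17/13; -289/169 -288/169 -7/13; 0 0 1]
T5·…·T1 = [-50/169 49/169 -17/13; -867/338 -432/169 -21/26; 0 0 1]
det M = 3/2; M⁻¹ = [-288/169 -98/507 -31/13; 289/169 -100/507 27/13; 0 0 1]
M⁻¹ · (-2155/1014, 3329/338)ᵀ = (-2/3, -7/2)ᵀ

p = (-2/3, -7/2)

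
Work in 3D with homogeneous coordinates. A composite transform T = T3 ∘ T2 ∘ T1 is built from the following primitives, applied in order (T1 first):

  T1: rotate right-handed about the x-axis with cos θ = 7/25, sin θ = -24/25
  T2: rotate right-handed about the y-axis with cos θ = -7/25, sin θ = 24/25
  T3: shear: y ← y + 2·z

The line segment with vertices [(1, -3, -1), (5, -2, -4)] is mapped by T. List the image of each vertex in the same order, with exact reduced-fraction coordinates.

image vertices: (277/125, -647/125, -211/125), (-79/125, -1806/125, -628/125)

T1 rotate right-handed about the x-axis with cos θ = 7/25, sin θ = -24/25: (1, -3, -1) → (1, -9/5, 13/5); (5, -2, -4) → (5, -22/5, 4/5)
T2 rotate right-handed about the y-axis with cos θ = -7/25, sin θ = 24/25: (1, -9/5, 13/5) → (277/125, -9/5, -211/125); (5, -22/5, 4/5) → (-79/125, -22/5, -628/125)
T3 shear: y ← y + 2·z: (277/125, -9/5, -211/125) → (277/125, -647/125, -211/125); (-79/125, -22/5, -628/125) → (-79/125, -1806/125, -628/125)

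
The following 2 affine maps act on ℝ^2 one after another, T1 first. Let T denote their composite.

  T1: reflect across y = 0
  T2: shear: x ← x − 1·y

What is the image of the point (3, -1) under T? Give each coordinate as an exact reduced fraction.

T1 reflect across y = 0: (3, -1) → (3, 1)
T2 shear: x ← x − 1·y: (3, 1) → (2, 1)

T(p) = (2, 1)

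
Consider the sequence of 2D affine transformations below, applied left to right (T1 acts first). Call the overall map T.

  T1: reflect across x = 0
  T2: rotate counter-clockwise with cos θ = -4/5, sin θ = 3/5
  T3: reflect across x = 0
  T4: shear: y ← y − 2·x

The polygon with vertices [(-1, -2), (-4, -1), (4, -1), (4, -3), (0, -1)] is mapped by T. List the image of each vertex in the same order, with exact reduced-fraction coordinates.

image vertices: (-2/5, 3), (13/5, -2), (-19/5, 6), (-5, 10), (-3/5, 2)

T1 reflect across x = 0: (-1, -2) → (1, -2); (-4, -1) → (4, -1); (4, -1) → (-4, -1); (4, -3) → (-4, -3); (0, -1) → (0, -1)
T2 rotate counter-clockwise with cos θ = -4/5, sin θ = 3/5: (1, -2) → (2/5, 11/5); (4, -1) → (-13/5, 16/5); (-4, -1) → (19/5, -8/5); (-4, -3) → (5, 0); (0, -1) → (3/5, 4/5)
T3 reflect across x = 0: (2/5, 11/5) → (-2/5, 11/5); (-13/5, 16/5) → (13/5, 16/5); (19/5, -8/5) → (-19/5, -8/5); (5, 0) → (-5, 0); (3/5, 4/5) → (-3/5, 4/5)
T4 shear: y ← y − 2·x: (-2/5, 11/5) → (-2/5, 3); (13/5, 16/5) → (13/5, -2); (-19/5, -8/5) → (-19/5, 6); (-5, 0) → (-5, 10); (-3/5, 4/5) → (-3/5, 2)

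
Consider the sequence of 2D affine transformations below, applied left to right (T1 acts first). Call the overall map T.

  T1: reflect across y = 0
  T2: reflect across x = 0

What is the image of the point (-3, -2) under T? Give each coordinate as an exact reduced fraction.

T1 reflect across y = 0: (-3, -2) → (-3, 2)
T2 reflect across x = 0: (-3, 2) → (3, 2)

T(p) = (3, 2)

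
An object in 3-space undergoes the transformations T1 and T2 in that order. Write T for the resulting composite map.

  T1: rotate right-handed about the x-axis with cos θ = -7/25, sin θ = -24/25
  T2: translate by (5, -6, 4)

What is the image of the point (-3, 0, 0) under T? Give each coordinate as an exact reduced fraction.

T1 rotate right-handed about the x-axis with cos θ = -7/25, sin θ = -24/25: (-3, 0, 0) → (-3, 0, 0)
T2 translate by (5, -6, 4): (-3, 0, 0) → (2, -6, 4)

T(p) = (2, -6, 4)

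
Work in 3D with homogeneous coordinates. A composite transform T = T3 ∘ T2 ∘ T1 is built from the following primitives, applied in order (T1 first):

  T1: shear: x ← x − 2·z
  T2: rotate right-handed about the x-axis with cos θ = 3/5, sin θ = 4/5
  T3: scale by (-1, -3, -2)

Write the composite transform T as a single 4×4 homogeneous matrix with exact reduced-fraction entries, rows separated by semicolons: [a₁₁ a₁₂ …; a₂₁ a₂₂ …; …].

T = [-1 0 2 0; 0 -9/5 12/5 0; 0 -8/5 -6/5 0; 0 0 0 1]

T1 = [1 0 -2 0; 0 1 0 0; 0 0 1 0; 0 0 0 1]
T2·T1 = [1 0 -2 0; 0 3/5 -4/5 0; 0 4/5 3/5 0; 0 0 0 1]
T3·…·T1 = [-1 0 2 0; 0 -9/5 12/5 0; 0 -8/5 -6/5 0; 0 0 0 1]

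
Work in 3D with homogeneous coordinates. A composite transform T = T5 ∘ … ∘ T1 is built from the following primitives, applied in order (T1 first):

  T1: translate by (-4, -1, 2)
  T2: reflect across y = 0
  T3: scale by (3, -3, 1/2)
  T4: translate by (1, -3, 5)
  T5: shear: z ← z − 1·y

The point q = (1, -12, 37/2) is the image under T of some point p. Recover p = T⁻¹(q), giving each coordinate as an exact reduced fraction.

T1 = [1 0 0 -4; 0 1 0 -1; 0 0 1 2; 0 0 0 1]
T2·T1 = [1 0 0 -4; 0 -1 0 1; 0 0 1 2; 0 0 0 1]
T3·…·T1 = [3 0 0 -12; 0 3 0 -3; 0 0 1/2 1; 0 0 0 1]
T4·…·T1 = [3 0 0 -11; 0 3 0 -6; 0 0 1/2 6; 0 0 0 1]
T5·…·T1 = [3 0 0 -11; 0 3 0 -6; 0 -3 1/2 12; 0 0 0 1]
det M = 9/2; M⁻¹ = [1/3 0 0 11/3; 0 1/3 0 2; 0 2 2 -12; 0 0 0 1]
M⁻¹ · (1, -12, 37/2)ᵀ = (4, -2, 1)ᵀ

p = (4, -2, 1)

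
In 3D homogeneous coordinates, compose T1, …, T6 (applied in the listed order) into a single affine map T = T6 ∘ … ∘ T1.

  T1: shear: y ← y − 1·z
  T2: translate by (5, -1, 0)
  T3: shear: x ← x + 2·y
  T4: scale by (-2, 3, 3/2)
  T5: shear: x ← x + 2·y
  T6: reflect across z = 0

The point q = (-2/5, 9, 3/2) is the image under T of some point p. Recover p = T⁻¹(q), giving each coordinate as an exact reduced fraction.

T1 = [1 0 0 0; 0 1 -1 0; 0 0 1 0; 0 0 0 1]
T2·T1 = [1 0 0 5; 0 1 -1 -1; 0 0 1 0; 0 0 0 1]
T3·…·T1 = [1 2 -2 3; 0 1 -1 -1; 0 0 1 0; 0 0 0 1]
T4·…·T1 = [-2 -4 4 -6; 0 3 -3 -3; 0 0 3/2 0; 0 0 0 1]
T5·…·T1 = [-2 2 -2 -12; 0 3 -3 -3; 0 0 3/2 0; 0 0 0 1]
T6·…·T1 = [-2 2 -2 -12; 0 3 -3 -3; 0 0 -3/2 0; 0 0 0 1]
det M = 9; M⁻¹ = [-1/2 1/3 0 -5; 0 1/3 -2/3 1; 0 0 -2/3 0; 0 0 0 1]
M⁻¹ · (-2/5, 9, 3/2)ᵀ = (-9/5, 3, -1)ᵀ

p = (-9/5, 3, -1)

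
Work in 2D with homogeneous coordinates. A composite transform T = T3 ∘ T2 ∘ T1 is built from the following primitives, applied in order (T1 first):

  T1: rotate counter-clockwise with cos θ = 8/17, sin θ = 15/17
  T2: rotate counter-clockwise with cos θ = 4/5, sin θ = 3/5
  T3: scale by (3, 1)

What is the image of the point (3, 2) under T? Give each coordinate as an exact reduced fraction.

T(p) = (-621/85, 226/85)

T1 rotate counter-clockwise with cos θ = 8/17, sin θ = 15/17: (3, 2) → (-6/17, 61/17)
T2 rotate counter-clockwise with cos θ = 4/5, sin θ = 3/5: (-6/17, 61/17) → (-207/85, 226/85)
T3 scale by (3, 1): (-207/85, 226/85) → (-621/85, 226/85)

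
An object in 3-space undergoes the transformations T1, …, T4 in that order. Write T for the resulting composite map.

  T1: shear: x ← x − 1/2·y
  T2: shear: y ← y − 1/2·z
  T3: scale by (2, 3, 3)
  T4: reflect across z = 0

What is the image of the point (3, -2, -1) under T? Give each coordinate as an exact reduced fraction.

T(p) = (8, -9/2, 3)

T1 shear: x ← x − 1/2·y: (3, -2, -1) → (4, -2, -1)
T2 shear: y ← y − 1/2·z: (4, -2, -1) → (4, -3/2, -1)
T3 scale by (2, 3, 3): (4, -3/2, -1) → (8, -9/2, -3)
T4 reflect across z = 0: (8, -9/2, -3) → (8, -9/2, 3)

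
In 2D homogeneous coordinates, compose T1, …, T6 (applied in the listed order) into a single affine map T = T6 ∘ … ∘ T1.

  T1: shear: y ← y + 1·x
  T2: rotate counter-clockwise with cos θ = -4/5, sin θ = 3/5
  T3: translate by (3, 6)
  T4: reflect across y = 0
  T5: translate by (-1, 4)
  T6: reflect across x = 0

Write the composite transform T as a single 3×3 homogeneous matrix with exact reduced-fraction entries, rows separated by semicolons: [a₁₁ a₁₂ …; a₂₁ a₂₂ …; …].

T1 = [1 0 0; 1 1 0; 0 0 1]
T2·T1 = [-7/5 -3/5 0; -1/5 -4/5 0; 0 0 1]
T3·…·T1 = [-7/5 -3/5 3; -1/5 -4/5 6; 0 0 1]
T4·…·T1 = [-7/5 -3/5 3; 1/5 4/5 -6; 0 0 1]
T5·…·T1 = [-7/5 -3/5 2; 1/5 4/5 -2; 0 0 1]
T6·…·T1 = [7/5 3/5 -2; 1/5 4/5 -2; 0 0 1]

T = [7/5 3/5 -2; 1/5 4/5 -2; 0 0 1]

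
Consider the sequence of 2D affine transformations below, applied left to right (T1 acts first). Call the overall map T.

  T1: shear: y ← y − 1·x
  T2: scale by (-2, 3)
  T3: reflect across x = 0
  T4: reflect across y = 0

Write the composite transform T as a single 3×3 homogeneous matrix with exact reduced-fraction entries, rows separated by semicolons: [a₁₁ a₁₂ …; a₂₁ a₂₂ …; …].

T1 = [1 0 0; -1 1 0; 0 0 1]
T2·T1 = [-2 0 0; -3 3 0; 0 0 1]
T3·…·T1 = [2 0 0; -3 3 0; 0 0 1]
T4·…·T1 = [2 0 0; 3 -3 0; 0 0 1]

T = [2 0 0; 3 -3 0; 0 0 1]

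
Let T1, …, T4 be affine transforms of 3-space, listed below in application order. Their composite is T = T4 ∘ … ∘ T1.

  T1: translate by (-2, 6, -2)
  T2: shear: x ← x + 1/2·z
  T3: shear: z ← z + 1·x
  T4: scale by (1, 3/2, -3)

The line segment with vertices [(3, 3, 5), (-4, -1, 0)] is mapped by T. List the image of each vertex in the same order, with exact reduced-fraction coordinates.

T1 translate by (-2, 6, -2): (3, 3, 5) → (1, 9, 3); (-4, -1, 0) → (-6, 5, -2)
T2 shear: x ← x + 1/2·z: (1, 9, 3) → (5/2, 9, 3); (-6, 5, -2) → (-7, 5, -2)
T3 shear: z ← z + 1·x: (5/2, 9, 3) → (5/2, 9, 11/2); (-7, 5, -2) → (-7, 5, -9)
T4 scale by (1, 3/2, -3): (5/2, 9, 11/2) → (5/2, 27/2, -33/2); (-7, 5, -9) → (-7, 15/2, 27)

image vertices: (5/2, 27/2, -33/2), (-7, 15/2, 27)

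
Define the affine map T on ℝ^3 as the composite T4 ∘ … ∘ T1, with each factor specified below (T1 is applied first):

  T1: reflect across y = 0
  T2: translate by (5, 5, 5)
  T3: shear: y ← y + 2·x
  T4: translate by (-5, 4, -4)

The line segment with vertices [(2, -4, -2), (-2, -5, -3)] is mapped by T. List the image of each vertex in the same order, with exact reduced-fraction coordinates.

T1 reflect across y = 0: (2, -4, -2) → (2, 4, -2); (-2, -5, -3) → (-2, 5, -3)
T2 translate by (5, 5, 5): (2, 4, -2) → (7, 9, 3); (-2, 5, -3) → (3, 10, 2)
T3 shear: y ← y + 2·x: (7, 9, 3) → (7, 23, 3); (3, 10, 2) → (3, 16, 2)
T4 translate by (-5, 4, -4): (7, 23, 3) → (2, 27, -1); (3, 16, 2) → (-2, 20, -2)

image vertices: (2, 27, -1), (-2, 20, -2)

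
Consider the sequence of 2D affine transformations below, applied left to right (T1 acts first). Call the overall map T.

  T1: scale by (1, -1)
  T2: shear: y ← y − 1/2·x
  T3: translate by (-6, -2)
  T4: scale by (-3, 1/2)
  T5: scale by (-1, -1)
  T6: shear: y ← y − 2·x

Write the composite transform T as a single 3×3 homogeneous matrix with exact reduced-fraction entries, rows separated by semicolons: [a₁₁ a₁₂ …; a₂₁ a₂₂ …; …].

T1 = [1 0 0; 0 -1 0; 0 0 1]
T2·T1 = [1 0 0; -1/2 -1 0; 0 0 1]
T3·…·T1 = [1 0 -6; -1/2 -1 -2; 0 0 1]
T4·…·T1 = [-3 0 18; -1/4 -1/2 -1; 0 0 1]
T5·…·T1 = [3 0 -18; 1/4 1/2 1; 0 0 1]
T6·…·T1 = [3 0 -18; -23/4 1/2 37; 0 0 1]

T = [3 0 -18; -23/4 1/2 37; 0 0 1]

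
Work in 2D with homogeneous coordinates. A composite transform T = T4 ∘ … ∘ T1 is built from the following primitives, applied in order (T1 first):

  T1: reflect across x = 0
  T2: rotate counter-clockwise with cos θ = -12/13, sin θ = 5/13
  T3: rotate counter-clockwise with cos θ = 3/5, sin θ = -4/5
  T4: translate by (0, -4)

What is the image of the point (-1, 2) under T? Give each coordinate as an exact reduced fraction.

T(p) = (-142/65, -229/65)

T1 reflect across x = 0: (-1, 2) → (1, 2)
T2 rotate counter-clockwise with cos θ = -12/13, sin θ = 5/13: (1, 2) → (-22/13, -19/13)
T3 rotate counter-clockwise with cos θ = 3/5, sin θ = -4/5: (-22/13, -19/13) → (-142/65, 31/65)
T4 translate by (0, -4): (-142/65, 31/65) → (-142/65, -229/65)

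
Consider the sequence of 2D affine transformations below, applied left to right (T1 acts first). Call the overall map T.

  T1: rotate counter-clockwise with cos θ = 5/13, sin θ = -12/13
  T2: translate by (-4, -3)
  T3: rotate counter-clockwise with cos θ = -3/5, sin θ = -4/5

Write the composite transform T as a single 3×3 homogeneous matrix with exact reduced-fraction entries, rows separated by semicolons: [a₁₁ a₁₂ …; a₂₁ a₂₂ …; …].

T1 = [5/13 12/13 0; -12/13 5/13 0; 0 0 1]
T2·T1 = [5/13 12/13 -4; -12/13 5/13 -3; 0 0 1]
T3·…·T1 = [-63/65 -16/65 0; 16/65 -63/65 5; 0 0 1]

T = [-63/65 -16/65 0; 16/65 -63/65 5; 0 0 1]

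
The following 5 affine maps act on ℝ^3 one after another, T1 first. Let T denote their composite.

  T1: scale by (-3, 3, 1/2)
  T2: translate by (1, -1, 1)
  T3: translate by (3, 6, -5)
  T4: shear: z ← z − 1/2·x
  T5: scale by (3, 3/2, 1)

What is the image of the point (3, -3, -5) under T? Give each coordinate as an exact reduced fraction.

T(p) = (-15, -6, -4)

T1 scale by (-3, 3, 1/2): (3, -3, -5) → (-9, -9, -5/2)
T2 translate by (1, -1, 1): (-9, -9, -5/2) → (-8, -10, -3/2)
T3 translate by (3, 6, -5): (-8, -10, -3/2) → (-5, -4, -13/2)
T4 shear: z ← z − 1/2·x: (-5, -4, -13/2) → (-5, -4, -4)
T5 scale by (3, 3/2, 1): (-5, -4, -4) → (-15, -6, -4)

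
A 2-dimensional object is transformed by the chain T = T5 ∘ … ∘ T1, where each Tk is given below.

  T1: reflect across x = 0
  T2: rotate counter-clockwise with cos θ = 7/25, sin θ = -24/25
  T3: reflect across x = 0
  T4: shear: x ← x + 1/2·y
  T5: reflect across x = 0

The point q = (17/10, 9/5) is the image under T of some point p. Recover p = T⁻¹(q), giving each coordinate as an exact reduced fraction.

T1 = [-1 0 0; 0 1 0; 0 0 1]
T2·T1 = [-7/25 24/25 0; 24/25 7/25 0; 0 0 1]
T3·…·T1 = [7/25 -24/25 0; 24/25 7/25 0; 0 0 1]
T4·…·T1 = [19/25 -41/50 0; 24/25 7/25 0; 0 0 1]
T5·…·T1 = [-19/25 41/50 0; 24/25 7/25 0; 0 0 1]
det M = -1; M⁻¹ = [-7/25 41/50 0; 24/25 19/25 0; 0 0 1]
M⁻¹ · (17/10, 9/5)ᵀ = (1, 3)ᵀ

p = (1, 3)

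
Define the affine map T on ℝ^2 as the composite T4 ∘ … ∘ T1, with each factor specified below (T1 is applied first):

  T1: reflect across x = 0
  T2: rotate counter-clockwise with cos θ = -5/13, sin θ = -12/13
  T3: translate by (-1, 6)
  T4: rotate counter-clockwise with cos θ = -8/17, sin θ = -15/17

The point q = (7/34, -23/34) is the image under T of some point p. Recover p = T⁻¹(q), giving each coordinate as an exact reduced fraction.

T1 = [-1 0 0; 0 1 0; 0 0 1]
T2·T1 = [5/13 12/13 0; 12/13 -5/13 0; 0 0 1]
T3·…·T1 = [5/13 12/13 -1; 12/13 -5/13 6; 0 0 1]
T4·…·T1 = [140/221 -171/221 98/17; -171/221 -140/221 -33/17; 0 0 1]
det M = -1; M⁻¹ = [140/221 -171/221 -67/13; -171/221 -140/221 42/13; 0 0 1]
M⁻¹ · (7/34, -23/34)ᵀ = (-9/2, 7/2)ᵀ

p = (-9/2, 7/2)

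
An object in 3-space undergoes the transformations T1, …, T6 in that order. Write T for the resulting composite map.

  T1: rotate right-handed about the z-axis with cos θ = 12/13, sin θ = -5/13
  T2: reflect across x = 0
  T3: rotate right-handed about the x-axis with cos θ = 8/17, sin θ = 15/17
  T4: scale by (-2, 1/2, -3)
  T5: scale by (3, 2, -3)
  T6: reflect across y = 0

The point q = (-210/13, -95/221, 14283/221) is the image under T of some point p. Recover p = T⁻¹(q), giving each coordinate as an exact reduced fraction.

p = (-5, 5, 3)

T1 = [12/13 5/13 0 0; -5/13 12/13 0 0; 0 0 1 0; 0 0 0 1]
T2·T1 = [-12/13 -5/13 0 0; -5/13 12/13 0 0; 0 0 1 0; 0 0 0 1]
T3·…·T1 = [-12/13 -5/13 0 0; -40/221 96/221 -15/17 0; -75/221 180/221 8/17 0; 0 0 0 1]
T4·…·T1 = [24/13 10/13 0 0; -20/221 48/221 -15/34 0; 225/221 -540/221 -24/17 0; 0 0 0 1]
T5·…·T1 = [72/13 30/13 0 0; -40/221 96/221 -15/17 0; -675/221 1620/221 72/17 0; 0 0 0 1]
T6·…·T1 = [72/13 30/13 0 0; 40/221 -96/221 15/17 0; -675/221 1620/221 72/17 0; 0 0 0 1]
det M = -54; M⁻¹ = [2/13 40/221 -25/663 0; 5/78 -96/221 20/221 0; 0 15/17 8/153 0; 0 0 0 1]
M⁻¹ · (-210/13, -95/221, 14283/221)ᵀ = (-5, 5, 3)ᵀ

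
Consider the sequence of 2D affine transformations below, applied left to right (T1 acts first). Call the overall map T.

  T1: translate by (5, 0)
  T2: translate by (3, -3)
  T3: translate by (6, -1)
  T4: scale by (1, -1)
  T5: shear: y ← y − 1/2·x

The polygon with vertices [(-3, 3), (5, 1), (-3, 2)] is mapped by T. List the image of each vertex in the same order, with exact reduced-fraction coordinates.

T1 translate by (5, 0): (-3, 3) → (2, 3); (5, 1) → (10, 1); (-3, 2) → (2, 2)
T2 translate by (3, -3): (2, 3) → (5, 0); (10, 1) → (13, -2); (2, 2) → (5, -1)
T3 translate by (6, -1): (5, 0) → (11, -1); (13, -2) → (19, -3); (5, -1) → (11, -2)
T4 scale by (1, -1): (11, -1) → (11, 1); (19, -3) → (19, 3); (11, -2) → (11, 2)
T5 shear: y ← y − 1/2·x: (11, 1) → (11, -9/2); (19, 3) → (19, -13/2); (11, 2) → (11, -7/2)

image vertices: (11, -9/2), (19, -13/2), (11, -7/2)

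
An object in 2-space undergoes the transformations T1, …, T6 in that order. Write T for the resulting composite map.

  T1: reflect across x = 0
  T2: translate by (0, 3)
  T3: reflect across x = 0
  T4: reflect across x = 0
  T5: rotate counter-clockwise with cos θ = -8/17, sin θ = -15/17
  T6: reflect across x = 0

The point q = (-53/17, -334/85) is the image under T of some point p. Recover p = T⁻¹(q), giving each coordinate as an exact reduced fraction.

p = (-2, 8/5)

T1 = [-1 0 0; 0 1 0; 0 0 1]
T2·T1 = [-1 0 0; 0 1 3; 0 0 1]
T3·…·T1 = [1 0 0; 0 1 3; 0 0 1]
T4·…·T1 = [-1 0 0; 0 1 3; 0 0 1]
T5·…·T1 = [8/17 15/17 45/17; 15/17 -8/17 -24/17; 0 0 1]
T6·…·T1 = [-8/17 -15/17 -45/17; 15/17 -8/17 -24/17; 0 0 1]
det M = 1; M⁻¹ = [-8/17 15/17 0; -15/17 -8/17 -3; 0 0 1]
M⁻¹ · (-53/17, -334/85)ᵀ = (-2, 8/5)ᵀ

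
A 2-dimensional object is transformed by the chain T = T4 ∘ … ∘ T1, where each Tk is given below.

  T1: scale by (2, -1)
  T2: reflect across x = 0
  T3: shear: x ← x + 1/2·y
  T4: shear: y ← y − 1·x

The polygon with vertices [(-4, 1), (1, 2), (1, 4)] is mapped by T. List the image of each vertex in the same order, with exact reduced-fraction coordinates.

image vertices: (15/2, -17/2), (-3, 1), (-4, 0)

T1 scale by (2, -1): (-4, 1) → (-8, -1); (1, 2) → (2, -2); (1, 4) → (2, -4)
T2 reflect across x = 0: (-8, -1) → (8, -1); (2, -2) → (-2, -2); (2, -4) → (-2, -4)
T3 shear: x ← x + 1/2·y: (8, -1) → (15/2, -1); (-2, -2) → (-3, -2); (-2, -4) → (-4, -4)
T4 shear: y ← y − 1·x: (15/2, -1) → (15/2, -17/2); (-3, -2) → (-3, 1); (-4, -4) → (-4, 0)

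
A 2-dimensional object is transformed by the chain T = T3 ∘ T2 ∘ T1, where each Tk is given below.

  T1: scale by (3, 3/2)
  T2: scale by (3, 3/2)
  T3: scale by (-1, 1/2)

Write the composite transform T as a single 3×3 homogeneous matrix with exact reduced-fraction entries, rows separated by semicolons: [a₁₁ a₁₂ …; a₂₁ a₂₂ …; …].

T = [-9 0 0; 0 9/8 0; 0 0 1]

T1 = [3 0 0; 0 3/2 0; 0 0 1]
T2·T1 = [9 0 0; 0 9/4 0; 0 0 1]
T3·…·T1 = [-9 0 0; 0 9/8 0; 0 0 1]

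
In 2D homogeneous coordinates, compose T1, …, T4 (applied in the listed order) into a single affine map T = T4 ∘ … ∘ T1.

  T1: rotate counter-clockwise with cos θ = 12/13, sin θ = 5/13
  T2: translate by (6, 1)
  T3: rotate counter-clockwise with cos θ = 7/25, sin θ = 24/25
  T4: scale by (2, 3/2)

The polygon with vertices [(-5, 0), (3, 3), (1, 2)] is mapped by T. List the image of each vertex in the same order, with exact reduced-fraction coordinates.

T1 rotate counter-clockwise with cos θ = 12/13, sin θ = 5/13: (-5, 0) → (-60/13, -25/13); (3, 3) → (21/13, 51/13); (1, 2) → (2/13, 29/13)
T2 translate by (6, 1): (-60/13, -25/13) → (18/13, -12/13); (21/13, 51/13) → (99/13, 64/13); (2/13, 29/13) → (80/13, 42/13)
T3 rotate counter-clockwise with cos θ = 7/25, sin θ = 24/25: (18/13, -12/13) → (414/325, 348/325); (99/13, 64/13) → (-843/325, 2824/325); (80/13, 42/13) → (-448/325, 2214/325)
T4 scale by (2, 3/2): (414/325, 348/325) → (828/325, 522/325); (-843/325, 2824/325) → (-1686/325, 4236/325); (-448/325, 2214/325) → (-896/325, 3321/325)

image vertices: (828/325, 522/325), (-1686/325, 4236/325), (-896/325, 3321/325)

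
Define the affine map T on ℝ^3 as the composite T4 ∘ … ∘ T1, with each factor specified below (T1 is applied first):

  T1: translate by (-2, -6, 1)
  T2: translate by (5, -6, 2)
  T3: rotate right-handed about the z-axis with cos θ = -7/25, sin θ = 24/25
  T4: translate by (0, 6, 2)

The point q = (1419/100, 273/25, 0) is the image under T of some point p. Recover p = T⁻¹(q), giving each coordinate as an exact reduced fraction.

p = (-9/4, -3, -5)

T1 = [1 0 0 -2; 0 1 0 -6; 0 0 1 1; 0 0 0 1]
T2·T1 = [1 0 0 3; 0 1 0 -12; 0 0 1 3; 0 0 0 1]
T3·…·T1 = [-7/25 -24/25 0 267/25; 24/25 -7/25 0 156/25; 0 0 1 3; 0 0 0 1]
T4·…·T1 = [-7/25 -24/25 0 267/25; 24/25 -7/25 0 306/25; 0 0 1 5; 0 0 0 1]
det M = 1; M⁻¹ = [-7/25 24/25 0 -219/25; -24/25 -7/25 0 342/25; 0 0 1 -5; 0 0 0 1]
M⁻¹ · (1419/100, 273/25, 0)ᵀ = (-9/4, -3, -5)ᵀ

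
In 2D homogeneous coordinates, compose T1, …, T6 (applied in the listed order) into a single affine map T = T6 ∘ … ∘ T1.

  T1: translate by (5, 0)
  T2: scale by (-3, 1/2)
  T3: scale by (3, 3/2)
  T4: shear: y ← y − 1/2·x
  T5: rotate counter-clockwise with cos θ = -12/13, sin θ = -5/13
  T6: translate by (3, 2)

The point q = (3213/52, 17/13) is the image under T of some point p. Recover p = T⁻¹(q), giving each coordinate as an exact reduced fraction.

T1 = [1 0 5; 0 1 0; 0 0 1]
T2·T1 = [-3 0 -15; 0 1/2 0; 0 0 1]
T3·…·T1 = [-9 0 -45; 0 3/4 0; 0 0 1]
T4·…·T1 = [-9 0 -45; 9/2 3/4 45/2; 0 0 1]
T5·…·T1 = [261/26 15/52 1305/26; -9/13 -9/13 -45/13; 0 0 1]
T6·…·T1 = [261/26 15/52 1383/26; -9/13 -9/13 -19/13; 0 0 1]
det M = -27/4; M⁻¹ = [4/39 5/117 -631/117; -4/39 -58/39 128/39; 0 0 1]
M⁻¹ · (3213/52, 17/13)ᵀ = (1, -5)ᵀ

p = (1, -5)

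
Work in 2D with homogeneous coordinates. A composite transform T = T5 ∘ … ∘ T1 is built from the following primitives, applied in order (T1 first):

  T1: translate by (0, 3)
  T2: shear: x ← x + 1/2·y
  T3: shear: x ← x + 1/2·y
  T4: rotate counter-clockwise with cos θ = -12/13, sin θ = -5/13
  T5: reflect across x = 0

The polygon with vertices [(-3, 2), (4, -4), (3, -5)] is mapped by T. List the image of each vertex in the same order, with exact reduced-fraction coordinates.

T1 translate by (0, 3): (-3, 2) → (-3, 5); (4, -4) → (4, -1); (3, -5) → (3, -2)
T2 shear: x ← x + 1/2·y: (-3, 5) → (-1/2, 5); (4, -1) → (7/2, -1); (3, -2) → (2, -2)
T3 shear: x ← x + 1/2·y: (-1/2, 5) → (2, 5); (7/2, -1) → (3, -1); (2, -2) → (1, -2)
T4 rotate counter-clockwise with cos θ = -12/13, sin θ = -5/13: (2, 5) → (1/13, -70/13); (3, -1) → (-41/13, -3/13); (1, -2) → (-22/13, 19/13)
T5 reflect across x = 0: (1/13, -70/13) → (-1/13, -70/13); (-41/13, -3/13) → (41/13, -3/13); (-22/13, 19/13) → (22/13, 19/13)

image vertices: (-1/13, -70/13), (41/13, -3/13), (22/13, 19/13)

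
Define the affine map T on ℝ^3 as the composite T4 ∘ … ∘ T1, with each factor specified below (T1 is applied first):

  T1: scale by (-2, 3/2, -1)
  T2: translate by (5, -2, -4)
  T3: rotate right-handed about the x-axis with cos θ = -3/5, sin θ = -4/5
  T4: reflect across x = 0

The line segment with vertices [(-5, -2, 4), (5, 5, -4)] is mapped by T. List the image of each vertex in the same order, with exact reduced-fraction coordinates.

image vertices: (-15, -17/5, 44/5), (5, -33/10, -22/5)

T1 scale by (-2, 3/2, -1): (-5, -2, 4) → (10, -3, -4); (5, 5, -4) → (-10, 15/2, 4)
T2 translate by (5, -2, -4): (10, -3, -4) → (15, -5, -8); (-10, 15/2, 4) → (-5, 11/2, 0)
T3 rotate right-handed about the x-axis with cos θ = -3/5, sin θ = -4/5: (15, -5, -8) → (15, -17/5, 44/5); (-5, 11/2, 0) → (-5, -33/10, -22/5)
T4 reflect across x = 0: (15, -17/5, 44/5) → (-15, -17/5, 44/5); (-5, -33/10, -22/5) → (5, -33/10, -22/5)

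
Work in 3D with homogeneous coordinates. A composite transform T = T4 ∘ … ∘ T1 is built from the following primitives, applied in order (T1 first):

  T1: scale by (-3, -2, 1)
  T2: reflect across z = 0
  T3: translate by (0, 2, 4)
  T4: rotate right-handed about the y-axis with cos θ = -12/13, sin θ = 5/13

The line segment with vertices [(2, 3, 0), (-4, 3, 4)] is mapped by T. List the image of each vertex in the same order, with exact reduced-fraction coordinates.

T1 scale by (-3, -2, 1): (2, 3, 0) → (-6, -6, 0); (-4, 3, 4) → (12, -6, 4)
T2 reflect across z = 0: (-6, -6, 0) → (-6, -6, 0); (12, -6, 4) → (12, -6, -4)
T3 translate by (0, 2, 4): (-6, -6, 0) → (-6, -4, 4); (12, -6, -4) → (12, -4, 0)
T4 rotate right-handed about the y-axis with cos θ = -12/13, sin θ = 5/13: (-6, -4, 4) → (92/13, -4, -18/13); (12, -4, 0) → (-144/13, -4, -60/13)

image vertices: (92/13, -4, -18/13), (-144/13, -4, -60/13)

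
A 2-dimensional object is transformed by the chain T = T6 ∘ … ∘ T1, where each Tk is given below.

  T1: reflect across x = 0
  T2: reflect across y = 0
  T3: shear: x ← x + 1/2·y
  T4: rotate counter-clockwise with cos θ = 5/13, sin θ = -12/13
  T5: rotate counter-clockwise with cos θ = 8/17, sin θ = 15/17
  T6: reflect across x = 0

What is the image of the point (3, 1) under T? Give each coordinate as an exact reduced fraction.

T1 reflect across x = 0: (3, 1) → (-3, 1)
T2 reflect across y = 0: (-3, 1) → (-3, -1)
T3 shear: x ← x + 1/2·y: (-3, -1) → (-7/2, -1)
T4 rotate counter-clockwise with cos θ = 5/13, sin θ = -12/13: (-7/2, -1) → (-59/26, 37/13)
T5 rotate counter-clockwise with cos θ = 8/17, sin θ = 15/17: (-59/26, 37/13) → (-791/221, -293/442)
T6 reflect across x = 0: (-791/221, -293/442) → (791/221, -293/442)

T(p) = (791/221, -293/442)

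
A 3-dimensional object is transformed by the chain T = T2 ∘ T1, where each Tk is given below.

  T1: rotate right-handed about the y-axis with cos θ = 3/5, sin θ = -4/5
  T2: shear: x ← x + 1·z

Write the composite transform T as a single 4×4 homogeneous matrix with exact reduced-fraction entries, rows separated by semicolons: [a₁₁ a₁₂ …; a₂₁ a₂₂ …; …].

T = [7/5 0 -1/5 0; 0 1 0 0; 4/5 0 3/5 0; 0 0 0 1]

T1 = [3/5 0 -4/5 0; 0 1 0 0; 4/5 0 3/5 0; 0 0 0 1]
T2·T1 = [7/5 0 -1/5 0; 0 1 0 0; 4/5 0 3/5 0; 0 0 0 1]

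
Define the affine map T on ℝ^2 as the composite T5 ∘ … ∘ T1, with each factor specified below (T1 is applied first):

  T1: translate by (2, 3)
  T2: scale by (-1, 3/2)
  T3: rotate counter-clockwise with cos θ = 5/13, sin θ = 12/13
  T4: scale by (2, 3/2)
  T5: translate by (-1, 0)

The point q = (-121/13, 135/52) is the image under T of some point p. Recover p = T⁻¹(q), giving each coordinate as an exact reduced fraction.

p = (-2, 0)

T1 = [1 0 2; 0 1 3; 0 0 1]
T2·T1 = [-1 0 -2; 0 3/2 9/2; 0 0 1]
T3·…·T1 = [-5/13 -18/13 -64/13; -12/13 15/26 -3/26; 0 0 1]
T4·…·T1 = [-10/13 -36/13 -128/13; -18/13 45/52 -9/52; 0 0 1]
T5·…·T1 = [-10/13 -36/13 -141/13; -18/13 45/52 -9/52; 0 0 1]
det M = -9/2; M⁻¹ = [-5/26 -8/13 -57/26; -4/13 20/117 -43/13; 0 0 1]
M⁻¹ · (-121/13, 135/52)ᵀ = (-2, 0)ᵀ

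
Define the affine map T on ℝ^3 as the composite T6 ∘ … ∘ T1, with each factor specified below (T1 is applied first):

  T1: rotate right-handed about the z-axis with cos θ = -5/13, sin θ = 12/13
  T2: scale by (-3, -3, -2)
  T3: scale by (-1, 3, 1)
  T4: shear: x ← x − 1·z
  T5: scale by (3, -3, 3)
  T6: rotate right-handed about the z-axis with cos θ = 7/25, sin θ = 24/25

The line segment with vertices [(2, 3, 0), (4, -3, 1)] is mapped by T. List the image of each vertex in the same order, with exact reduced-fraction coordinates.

image vertices: (-1746/65, -1647/65, 0), (-7854/65, 3447/65, -6)

T1 rotate right-handed about the z-axis with cos θ = -5/13, sin θ = 12/13: (2, 3, 0) → (-46/13, 9/13, 0); (4, -3, 1) → (16/13, 63/13, 1)
T2 scale by (-3, -3, -2): (-46/13, 9/13, 0) → (138/13, -27/13, 0); (16/13, 63/13, 1) → (-48/13, -189/13, -2)
T3 scale by (-1, 3, 1): (138/13, -27/13, 0) → (-138/13, -81/13, 0); (-48/13, -189/13, -2) → (48/13, -567/13, -2)
T4 shear: x ← x − 1·z: (-138/13, -81/13, 0) → (-138/13, -81/13, 0); (48/13, -567/13, -2) → (74/13, -567/13, -2)
T5 scale by (3, -3, 3): (-138/13, -81/13, 0) → (-414/13, 243/13, 0); (74/13, -567/13, -2) → (222/13, 1701/13, -6)
T6 rotate right-handed about the z-axis with cos θ = 7/25, sin θ = 24/25: (-414/13, 243/13, 0) → (-1746/65, -1647/65, 0); (222/13, 1701/13, -6) → (-7854/65, 3447/65, -6)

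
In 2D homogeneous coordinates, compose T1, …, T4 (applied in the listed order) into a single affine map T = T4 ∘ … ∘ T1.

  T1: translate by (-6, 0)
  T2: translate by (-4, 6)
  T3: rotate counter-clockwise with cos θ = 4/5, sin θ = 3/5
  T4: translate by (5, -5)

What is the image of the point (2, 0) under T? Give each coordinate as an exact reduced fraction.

T1 translate by (-6, 0): (2, 0) → (-4, 0)
T2 translate by (-4, 6): (-4, 0) → (-8, 6)
T3 rotate counter-clockwise with cos θ = 4/5, sin θ = 3/5: (-8, 6) → (-10, 0)
T4 translate by (5, -5): (-10, 0) → (-5, -5)

T(p) = (-5, -5)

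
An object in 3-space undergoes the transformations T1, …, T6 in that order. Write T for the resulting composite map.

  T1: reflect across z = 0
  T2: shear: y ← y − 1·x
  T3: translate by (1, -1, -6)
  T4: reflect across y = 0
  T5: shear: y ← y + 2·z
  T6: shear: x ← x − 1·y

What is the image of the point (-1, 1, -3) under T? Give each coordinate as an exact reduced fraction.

T(p) = (7, -7, -3)

T1 reflect across z = 0: (-1, 1, -3) → (-1, 1, 3)
T2 shear: y ← y − 1·x: (-1, 1, 3) → (-1, 2, 3)
T3 translate by (1, -1, -6): (-1, 2, 3) → (0, 1, -3)
T4 reflect across y = 0: (0, 1, -3) → (0, -1, -3)
T5 shear: y ← y + 2·z: (0, -1, -3) → (0, -7, -3)
T6 shear: x ← x − 1·y: (0, -7, -3) → (7, -7, -3)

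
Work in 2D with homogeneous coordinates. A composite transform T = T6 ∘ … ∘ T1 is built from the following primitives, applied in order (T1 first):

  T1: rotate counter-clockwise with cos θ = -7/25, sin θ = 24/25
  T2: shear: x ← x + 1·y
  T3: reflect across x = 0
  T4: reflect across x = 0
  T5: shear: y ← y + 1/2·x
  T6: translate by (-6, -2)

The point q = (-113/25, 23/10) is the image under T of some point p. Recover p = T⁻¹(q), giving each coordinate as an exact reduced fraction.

T1 = [-7/25 -24/25 0; 24/25 -7/25 0; 0 0 1]
T2·T1 = [17/25 -31/25 0; 24/25 -7/25 0; 0 0 1]
T3·…·T1 = [-17/25 31/25 0; 24/25 -7/25 0; 0 0 1]
T4·…·T1 = [17/25 -31/25 0; 24/25 -7/25 0; 0 0 1]
T5·…·T1 = [17/25 -31/25 0; 13/10 -9/10 0; 0 0 1]
T6·…·T1 = [17/25 -31/25 -6; 13/10 -9/10 -2; 0 0 1]
det M = 1; M⁻¹ = [-9/10 31/25 -73/25; -13/10 17/25 -161/25; 0 0 1]
M⁻¹ · (-113/25, 23/10)ᵀ = (4, 1)ᵀ

p = (4, 1)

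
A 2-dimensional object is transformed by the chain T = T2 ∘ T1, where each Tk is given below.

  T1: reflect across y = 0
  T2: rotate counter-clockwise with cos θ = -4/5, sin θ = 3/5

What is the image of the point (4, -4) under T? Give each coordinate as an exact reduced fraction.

T(p) = (-28/5, -4/5)

T1 reflect across y = 0: (4, -4) → (4, 4)
T2 rotate counter-clockwise with cos θ = -4/5, sin θ = 3/5: (4, 4) → (-28/5, -4/5)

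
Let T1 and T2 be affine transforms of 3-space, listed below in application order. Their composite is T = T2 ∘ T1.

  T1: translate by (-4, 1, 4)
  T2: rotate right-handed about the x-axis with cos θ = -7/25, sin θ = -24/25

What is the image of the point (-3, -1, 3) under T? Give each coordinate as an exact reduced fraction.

T(p) = (-7, 168/25, -49/25)

T1 translate by (-4, 1, 4): (-3, -1, 3) → (-7, 0, 7)
T2 rotate right-handed about the x-axis with cos θ = -7/25, sin θ = -24/25: (-7, 0, 7) → (-7, 168/25, -49/25)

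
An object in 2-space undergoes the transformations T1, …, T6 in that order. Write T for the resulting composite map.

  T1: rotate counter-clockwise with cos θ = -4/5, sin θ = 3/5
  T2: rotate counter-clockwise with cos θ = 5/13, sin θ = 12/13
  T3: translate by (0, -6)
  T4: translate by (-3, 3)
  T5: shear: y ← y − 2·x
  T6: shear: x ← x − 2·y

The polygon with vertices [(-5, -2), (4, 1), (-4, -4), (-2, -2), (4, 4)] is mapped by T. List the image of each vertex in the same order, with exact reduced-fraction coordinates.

T1 rotate counter-clockwise with cos θ = -4/5, sin θ = 3/5: (-5, -2) → (26/5, -7/5); (4, 1) → (-19/5, 8/5); (-4, -4) → (28/5, 4/5); (-2, -2) → (14/5, 2/5); (4, 4) → (-28/5, -4/5)
T2 rotate counter-clockwise with cos θ = 5/13, sin θ = 12/13: (26/5, -7/5) → (214/65, 277/65); (-19/5, 8/5) → (-191/65, -188/65); (28/5, 4/5) → (92/65, 356/65); (14/5, 2/5) → (46/65, 178/65); (-28/5, -4/5) → (-92/65, -356/65)
T3 translate by (0, -6): (214/65, 277/65) → (214/65, -113/65); (-191/65, -188/65) → (-191/65, -578/65); (92/65, 356/65) → (92/65, -34/65); (46/65, 178/65) → (46/65, -212/65); (-92/65, -356/65) → (-92/65, -746/65)
T4 translate by (-3, 3): (214/65, -113/65) → (19/65, 82/65); (-191/65, -578/65) → (-386/65, -383/65); (92/65, -34/65) → (-103/65, 161/65); (46/65, -212/65) → (-149/65, -17/65); (-92/65, -746/65) → (-287/65, -551/65)
T5 shear: y ← y − 2·x: (19/65, 82/65) → (19/65, 44/65); (-386/65, -383/65) → (-386/65, 389/65); (-103/65, 161/65) → (-103/65, 367/65); (-149/65, -17/65) → (-149/65, 281/65); (-287/65, -551/65) → (-287/65, 23/65)
T6 shear: x ← x − 2·y: (19/65, 44/65) → (-69/65, 44/65); (-386/65, 389/65) → (-1164/65, 389/65); (-103/65, 367/65) → (-837/65, 367/65); (-149/65, 281/65) → (-711/65, 281/65); (-287/65, 23/65) → (-333/65, 23/65)

image vertices: (-69/65, 44/65), (-1164/65, 389/65), (-837/65, 367/65), (-711/65, 281/65), (-333/65, 23/65)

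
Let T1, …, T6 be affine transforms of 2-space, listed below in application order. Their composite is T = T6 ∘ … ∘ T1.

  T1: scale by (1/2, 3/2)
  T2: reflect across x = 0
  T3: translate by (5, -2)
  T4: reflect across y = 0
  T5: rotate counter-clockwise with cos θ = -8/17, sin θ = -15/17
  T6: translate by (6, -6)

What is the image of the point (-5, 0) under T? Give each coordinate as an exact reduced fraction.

T(p) = (72/17, -461/34)

T1 scale by (1/2, 3/2): (-5, 0) → (-5/2, 0)
T2 reflect across x = 0: (-5/2, 0) → (5/2, 0)
T3 translate by (5, -2): (5/2, 0) → (15/2, -2)
T4 reflect across y = 0: (15/2, -2) → (15/2, 2)
T5 rotate counter-clockwise with cos θ = -8/17, sin θ = -15/17: (15/2, 2) → (-30/17, -257/34)
T6 translate by (6, -6): (-30/17, -257/34) → (72/17, -461/34)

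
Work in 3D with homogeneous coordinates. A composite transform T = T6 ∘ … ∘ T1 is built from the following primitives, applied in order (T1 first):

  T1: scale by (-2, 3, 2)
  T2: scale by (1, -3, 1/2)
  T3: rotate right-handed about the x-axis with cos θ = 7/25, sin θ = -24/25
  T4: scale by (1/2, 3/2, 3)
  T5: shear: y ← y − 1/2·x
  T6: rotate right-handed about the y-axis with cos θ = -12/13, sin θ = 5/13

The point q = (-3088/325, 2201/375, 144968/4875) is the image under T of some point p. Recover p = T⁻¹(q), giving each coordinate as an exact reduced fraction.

p = (8/3, -6/5, 0)

T1 = [-2 0 0 0; 0 3 0 0; 0 0 2 0; 0 0 0 1]
T2·T1 = [-2 0 0 0; 0 -9 0 0; 0 0 1 0; 0 0 0 1]
T3·…·T1 = [-2 0 0 0; 0 -63/25 24/25 0; 0 216/25 7/25 0; 0 0 0 1]
T4·…·T1 = [-1 0 0 0; 0 -189/50 36/25 0; 0 648/25 21/25 0; 0 0 0 1]
T5·…·T1 = [-1 0 0 0; 1/2 -189/50 36/25 0; 0 648/25 21/25 0; 0 0 0 1]
T6·…·T1 = [12/13 648/65 21/65 0; 1/2 -189/50 36/25 0; 5/13 -7776/325 -252/325 0; 0 0 0 1]
det M = 81/2; M⁻¹ = [12/13 0 5/13 0; 68/2925 -14/675 -253/8775 0; -253/975 16/25 -68/325 0; 0 0 0 1]
M⁻¹ · (-3088/325, 2201/375, 144968/4875)ᵀ = (8/3, -6/5, 0)ᵀ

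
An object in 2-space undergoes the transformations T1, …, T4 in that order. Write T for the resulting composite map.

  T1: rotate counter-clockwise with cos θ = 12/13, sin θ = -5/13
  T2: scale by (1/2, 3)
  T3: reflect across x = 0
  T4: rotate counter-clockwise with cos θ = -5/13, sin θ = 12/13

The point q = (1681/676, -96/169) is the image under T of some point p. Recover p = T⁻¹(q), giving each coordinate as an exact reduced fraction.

p = (3, 1/2)

T1 = [12/13 5/13 0; -5/13 12/13 0; 0 0 1]
T2·T1 = [6/13 5/26 0; -15/13 36/13 0; 0 0 1]
T3·…·T1 = [-6/13 -5/26 0; -15/13 36/13 0; 0 0 1]
T4·…·T1 = [210/169 -839/338 0; 3/169 -210/169 0; 0 0 1]
det M = -3/2; M⁻¹ = [140/169 -839/507 0; 2/169 -140/169 0; 0 0 1]
M⁻¹ · (1681/676, -96/169)ᵀ = (3, 1/2)ᵀ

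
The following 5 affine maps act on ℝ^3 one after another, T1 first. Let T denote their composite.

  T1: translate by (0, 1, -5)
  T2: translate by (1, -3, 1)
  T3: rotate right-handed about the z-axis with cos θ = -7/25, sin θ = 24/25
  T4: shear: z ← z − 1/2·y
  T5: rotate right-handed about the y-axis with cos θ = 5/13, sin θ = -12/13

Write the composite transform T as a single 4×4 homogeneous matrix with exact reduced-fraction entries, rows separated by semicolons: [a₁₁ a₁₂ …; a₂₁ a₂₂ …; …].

T = [109/325 -162/325 -12/13 1633/325; 24/25 -7/25 0 38/25; -144/325 -541/650 5/13 -103/325; 0 0 0 1]

T1 = [1 0 0 0; 0 1 0 1; 0 0 1 -5; 0 0 0 1]
T2·T1 = [1 0 0 1; 0 1 0 -2; 0 0 1 -4; 0 0 0 1]
T3·…·T1 = [-7/25 -24/25 0 41/25; 24/25 -7/25 0 38/25; 0 0 1 -4; 0 0 0 1]
T4·…·T1 = [-7/25 -24/25 0 41/25; 24/25 -7/25 0 38/25; -12/25 7/50 1 -119/25; 0 0 0 1]
T5·…·T1 = [109/325 -162/325 -12/13 1633/325; 24/25 -7/25 0 38/25; -144/325 -541/650 5/13 -103/325; 0 0 0 1]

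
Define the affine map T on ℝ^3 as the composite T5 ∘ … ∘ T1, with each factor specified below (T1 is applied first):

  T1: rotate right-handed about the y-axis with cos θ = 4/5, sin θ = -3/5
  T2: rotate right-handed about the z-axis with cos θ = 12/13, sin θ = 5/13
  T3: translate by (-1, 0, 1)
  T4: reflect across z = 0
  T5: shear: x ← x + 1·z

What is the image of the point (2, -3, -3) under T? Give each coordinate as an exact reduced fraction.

T(p) = (227/65, -19/13, 1/5)

T1 rotate right-handed about the y-axis with cos θ = 4/5, sin θ = -3/5: (2, -3, -3) → (17/5, -3, -6/5)
T2 rotate right-handed about the z-axis with cos θ = 12/13, sin θ = 5/13: (17/5, -3, -6/5) → (279/65, -19/13, -6/5)
T3 translate by (-1, 0, 1): (279/65, -19/13, -6/5) → (214/65, -19/13, -1/5)
T4 reflect across z = 0: (214/65, -19/13, -1/5) → (214/65, -19/13, 1/5)
T5 shear: x ← x + 1·z: (214/65, -19/13, 1/5) → (227/65, -19/13, 1/5)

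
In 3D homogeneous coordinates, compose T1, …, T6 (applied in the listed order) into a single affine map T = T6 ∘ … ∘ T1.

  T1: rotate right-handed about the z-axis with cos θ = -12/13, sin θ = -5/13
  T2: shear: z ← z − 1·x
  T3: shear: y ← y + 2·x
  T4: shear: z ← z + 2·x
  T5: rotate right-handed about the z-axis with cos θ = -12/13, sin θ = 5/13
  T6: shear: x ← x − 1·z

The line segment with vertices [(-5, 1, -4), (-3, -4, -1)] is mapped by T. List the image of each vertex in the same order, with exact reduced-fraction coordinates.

image vertices: (-128/13, -107/13, 1), (-706/169, -1060/169, 3/13)

T1 rotate right-handed about the z-axis with cos θ = -12/13, sin θ = -5/13: (-5, 1, -4) → (5, 1, -4); (-3, -4, -1) → (16/13, 63/13, -1)
T2 shear: z ← z − 1·x: (5, 1, -4) → (5, 1, -9); (16/13, 63/13, -1) → (16/13, 63/13, -29/13)
T3 shear: y ← y + 2·x: (5, 1, -9) → (5, 11, -9); (16/13, 63/13, -29/13) → (16/13, 95/13, -29/13)
T4 shear: z ← z + 2·x: (5, 11, -9) → (5, 11, 1); (16/13, 95/13, -29/13) → (16/13, 95/13, 3/13)
T5 rotate right-handed about the z-axis with cos θ = -12/13, sin θ = 5/13: (5, 11, 1) → (-115/13, -107/13, 1); (16/13, 95/13, 3/13) → (-667/169, -1060/169, 3/13)
T6 shear: x ← x − 1·z: (-115/13, -107/13, 1) → (-128/13, -107/13, 1); (-667/169, -1060/169, 3/13) → (-706/169, -1060/169, 3/13)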